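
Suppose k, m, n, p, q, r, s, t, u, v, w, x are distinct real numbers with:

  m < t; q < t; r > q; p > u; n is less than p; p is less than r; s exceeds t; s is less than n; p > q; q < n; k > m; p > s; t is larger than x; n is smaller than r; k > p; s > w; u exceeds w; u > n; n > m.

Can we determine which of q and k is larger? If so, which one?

k

Chaining the given relations: q < t < s < n < u < p < k.
So k is larger.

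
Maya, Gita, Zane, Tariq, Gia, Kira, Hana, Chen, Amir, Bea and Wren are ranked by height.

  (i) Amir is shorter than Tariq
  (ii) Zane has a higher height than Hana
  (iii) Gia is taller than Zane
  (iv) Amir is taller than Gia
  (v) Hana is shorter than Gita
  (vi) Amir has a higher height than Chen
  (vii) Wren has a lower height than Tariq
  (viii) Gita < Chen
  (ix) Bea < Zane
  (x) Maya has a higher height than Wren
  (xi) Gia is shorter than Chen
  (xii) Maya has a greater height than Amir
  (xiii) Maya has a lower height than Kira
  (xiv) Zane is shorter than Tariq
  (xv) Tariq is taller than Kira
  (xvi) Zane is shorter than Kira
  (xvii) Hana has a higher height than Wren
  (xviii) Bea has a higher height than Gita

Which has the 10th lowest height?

Kira

The consecutive relations fix a unique order: Wren < Hana < Gita < Bea < Zane < Gia < Chen < Amir < Maya < Kira < Tariq.
Counting 10 from the smallest end gives Kira.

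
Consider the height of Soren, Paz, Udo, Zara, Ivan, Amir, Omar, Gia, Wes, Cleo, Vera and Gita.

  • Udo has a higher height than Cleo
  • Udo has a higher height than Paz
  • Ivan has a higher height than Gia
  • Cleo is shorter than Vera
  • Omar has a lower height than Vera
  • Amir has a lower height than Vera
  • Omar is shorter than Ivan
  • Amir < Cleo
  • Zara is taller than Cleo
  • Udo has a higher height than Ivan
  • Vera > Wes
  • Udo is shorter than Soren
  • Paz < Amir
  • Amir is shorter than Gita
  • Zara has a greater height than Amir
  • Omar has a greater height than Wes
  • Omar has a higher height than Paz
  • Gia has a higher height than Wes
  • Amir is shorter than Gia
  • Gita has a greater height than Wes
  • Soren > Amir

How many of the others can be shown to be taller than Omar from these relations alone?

4

From Omar the given relations immediately reach Ivan, Vera.
From those, Udo — 3 in total.
From those, Soren — 4 in total.
Nothing else is reachable above Omar; 4 in all.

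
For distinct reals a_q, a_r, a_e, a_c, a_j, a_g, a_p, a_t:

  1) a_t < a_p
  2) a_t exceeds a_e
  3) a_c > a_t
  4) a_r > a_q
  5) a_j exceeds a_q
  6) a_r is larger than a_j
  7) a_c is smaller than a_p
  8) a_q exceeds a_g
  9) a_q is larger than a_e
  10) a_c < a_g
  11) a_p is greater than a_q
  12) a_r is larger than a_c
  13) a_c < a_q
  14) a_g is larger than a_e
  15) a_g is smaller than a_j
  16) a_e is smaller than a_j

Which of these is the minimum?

Chaining upward from a_e: directly above it, a_t, a_g, a_q, a_j; then a_c, a_r, a_p.
That covers every other element, and nothing is given below a_e, so a_e is the minimum.

a_e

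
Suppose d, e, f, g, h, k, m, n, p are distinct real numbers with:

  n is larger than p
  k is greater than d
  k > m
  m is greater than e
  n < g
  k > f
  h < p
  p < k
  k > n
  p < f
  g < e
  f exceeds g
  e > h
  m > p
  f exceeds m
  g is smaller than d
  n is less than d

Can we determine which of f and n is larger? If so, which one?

f

Link the given pairs in sequence: n < g; g < e; e < m; m < f.
Chaining these gives n < g < e < m < f.
So f is larger.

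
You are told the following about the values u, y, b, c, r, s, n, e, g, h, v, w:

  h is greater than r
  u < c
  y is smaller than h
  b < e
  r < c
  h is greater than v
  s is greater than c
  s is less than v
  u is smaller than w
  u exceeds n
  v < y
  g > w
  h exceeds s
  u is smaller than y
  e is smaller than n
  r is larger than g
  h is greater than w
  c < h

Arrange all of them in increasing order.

Each adjacent pair is fixed by a given relation: b < e; e < n; n < u; u < w; w < g; g < r; r < c; c < s; s < v; v < y; y < h. Chaining them end to end gives the full order.

b < e < n < u < w < g < r < c < s < v < y < h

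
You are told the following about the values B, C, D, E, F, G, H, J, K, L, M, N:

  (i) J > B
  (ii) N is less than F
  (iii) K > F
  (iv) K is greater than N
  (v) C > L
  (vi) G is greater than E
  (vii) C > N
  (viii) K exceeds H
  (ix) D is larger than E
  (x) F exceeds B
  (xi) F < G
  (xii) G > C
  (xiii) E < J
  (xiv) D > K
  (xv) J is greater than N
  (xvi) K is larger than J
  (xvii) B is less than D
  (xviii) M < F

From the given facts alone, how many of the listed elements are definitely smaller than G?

7

From G the given relations immediately reach E, C, F.
From those, N, B, M, L — 7 in total.
No other element is forced below G by the given relations, so the count is 7.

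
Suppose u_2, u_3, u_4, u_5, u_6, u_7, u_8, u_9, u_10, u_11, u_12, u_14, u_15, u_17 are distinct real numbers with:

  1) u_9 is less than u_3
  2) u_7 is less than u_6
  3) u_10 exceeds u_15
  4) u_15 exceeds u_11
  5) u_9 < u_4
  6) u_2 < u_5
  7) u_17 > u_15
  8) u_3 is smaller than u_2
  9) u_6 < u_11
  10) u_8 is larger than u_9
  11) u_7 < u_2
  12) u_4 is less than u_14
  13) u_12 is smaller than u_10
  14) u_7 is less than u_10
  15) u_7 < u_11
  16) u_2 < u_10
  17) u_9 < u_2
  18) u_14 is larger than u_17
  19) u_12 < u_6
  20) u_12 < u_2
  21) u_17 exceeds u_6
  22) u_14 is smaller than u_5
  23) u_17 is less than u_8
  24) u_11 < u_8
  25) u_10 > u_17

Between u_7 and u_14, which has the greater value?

Following the relations from u_7: u_7 < u_6 < u_11 < u_15 < u_17 < u_14.
So u_7 < u_14; u_14 is the larger of the two.

u_14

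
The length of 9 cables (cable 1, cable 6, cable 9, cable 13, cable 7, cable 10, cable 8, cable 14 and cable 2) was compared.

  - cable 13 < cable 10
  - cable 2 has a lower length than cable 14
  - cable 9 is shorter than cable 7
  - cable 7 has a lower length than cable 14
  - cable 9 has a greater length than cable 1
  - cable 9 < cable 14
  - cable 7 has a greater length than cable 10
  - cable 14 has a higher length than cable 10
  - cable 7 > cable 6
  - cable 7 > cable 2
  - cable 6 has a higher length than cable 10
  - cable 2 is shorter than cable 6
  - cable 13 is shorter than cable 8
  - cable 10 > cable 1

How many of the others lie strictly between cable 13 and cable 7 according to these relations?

2

Chaining upward from cable 13 reaches: cable 8, cable 10, cable 6, cable 14.
Chaining downward from cable 7 reaches: cable 1, cable 9, cable 10, cable 2, cable 6.
Strictly between cable 13 and cable 7 are those in both lists: cable 10, cable 6 — 2 elements.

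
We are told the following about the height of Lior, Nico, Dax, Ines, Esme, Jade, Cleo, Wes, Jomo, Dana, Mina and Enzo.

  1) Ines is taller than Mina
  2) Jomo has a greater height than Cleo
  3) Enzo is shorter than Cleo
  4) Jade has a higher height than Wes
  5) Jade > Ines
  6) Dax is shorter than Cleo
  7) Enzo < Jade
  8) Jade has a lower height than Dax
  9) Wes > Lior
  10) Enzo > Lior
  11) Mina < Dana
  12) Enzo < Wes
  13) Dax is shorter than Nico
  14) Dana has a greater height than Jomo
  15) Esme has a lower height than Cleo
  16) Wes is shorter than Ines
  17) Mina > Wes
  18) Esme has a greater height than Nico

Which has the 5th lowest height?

Piecing the relations together gives one ordering: Lior < Enzo < Wes < Mina < Ines < Jade < Dax < Nico < Esme < Cleo < Jomo < Dana.
Counting 5 from the smallest end gives Ines.

Ines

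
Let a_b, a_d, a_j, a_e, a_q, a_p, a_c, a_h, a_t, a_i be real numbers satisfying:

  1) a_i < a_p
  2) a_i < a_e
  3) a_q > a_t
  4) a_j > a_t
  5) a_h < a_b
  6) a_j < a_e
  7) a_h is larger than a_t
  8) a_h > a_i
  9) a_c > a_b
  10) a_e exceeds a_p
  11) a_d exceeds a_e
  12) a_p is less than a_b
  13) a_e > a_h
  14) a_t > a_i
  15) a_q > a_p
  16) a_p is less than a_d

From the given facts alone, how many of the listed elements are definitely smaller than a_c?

Directly below a_c: a_b.
One step further: a_p, a_h (3 so far).
One step further: a_i, a_t (5 so far).
No other element is forced below a_c by the given relations, so the count is 5.

5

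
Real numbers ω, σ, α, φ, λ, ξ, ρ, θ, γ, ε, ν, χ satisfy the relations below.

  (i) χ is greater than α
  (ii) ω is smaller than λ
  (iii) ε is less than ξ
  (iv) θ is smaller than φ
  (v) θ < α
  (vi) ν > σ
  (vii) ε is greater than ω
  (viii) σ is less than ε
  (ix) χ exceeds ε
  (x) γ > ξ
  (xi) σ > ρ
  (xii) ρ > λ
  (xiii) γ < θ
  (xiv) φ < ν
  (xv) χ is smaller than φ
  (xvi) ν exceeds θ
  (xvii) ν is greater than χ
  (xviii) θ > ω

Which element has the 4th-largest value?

Piecing the relations together gives one ordering: ω < λ < ρ < σ < ε < ξ < γ < θ < α < χ < φ < ν.
Counting 4 from the largest end gives α.

α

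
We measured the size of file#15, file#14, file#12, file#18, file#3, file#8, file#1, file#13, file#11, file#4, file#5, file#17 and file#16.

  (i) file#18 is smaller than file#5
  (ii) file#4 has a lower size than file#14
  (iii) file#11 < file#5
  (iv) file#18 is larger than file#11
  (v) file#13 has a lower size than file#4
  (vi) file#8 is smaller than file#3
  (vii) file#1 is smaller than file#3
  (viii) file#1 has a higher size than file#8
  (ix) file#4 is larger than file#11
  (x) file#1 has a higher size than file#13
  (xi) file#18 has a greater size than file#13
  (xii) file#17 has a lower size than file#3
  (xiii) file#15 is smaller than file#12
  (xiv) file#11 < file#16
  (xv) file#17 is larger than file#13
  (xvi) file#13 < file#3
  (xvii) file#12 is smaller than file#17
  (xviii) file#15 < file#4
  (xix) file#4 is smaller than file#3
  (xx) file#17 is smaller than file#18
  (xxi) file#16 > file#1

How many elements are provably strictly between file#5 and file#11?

The relations place file#11 below file#5. An element lies strictly between them when it is forced above file#11 and also forced below file#5.
Above file#11: {file#4, file#18, file#14, file#16, file#3}. Below file#5: {file#15, file#12, file#13, file#17, file#18}.
Intersection: {file#18} — 1.

1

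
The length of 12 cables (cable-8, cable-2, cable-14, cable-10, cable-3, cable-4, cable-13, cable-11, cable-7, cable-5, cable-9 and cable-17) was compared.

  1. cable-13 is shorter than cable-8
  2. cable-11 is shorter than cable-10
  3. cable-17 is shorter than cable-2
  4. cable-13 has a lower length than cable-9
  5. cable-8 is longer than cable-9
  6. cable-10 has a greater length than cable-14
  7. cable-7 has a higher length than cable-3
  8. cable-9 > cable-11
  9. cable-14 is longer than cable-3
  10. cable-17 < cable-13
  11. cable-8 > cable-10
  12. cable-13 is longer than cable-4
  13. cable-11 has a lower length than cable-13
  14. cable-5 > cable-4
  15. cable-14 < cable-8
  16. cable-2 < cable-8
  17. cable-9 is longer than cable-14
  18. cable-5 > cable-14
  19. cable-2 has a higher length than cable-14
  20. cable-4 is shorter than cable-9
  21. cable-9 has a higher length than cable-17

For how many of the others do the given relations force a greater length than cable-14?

The elements the relations force above cable-14 are cable-5, cable-2, cable-10, cable-9, cable-8 — no chain reaches any other.
That is 5.

5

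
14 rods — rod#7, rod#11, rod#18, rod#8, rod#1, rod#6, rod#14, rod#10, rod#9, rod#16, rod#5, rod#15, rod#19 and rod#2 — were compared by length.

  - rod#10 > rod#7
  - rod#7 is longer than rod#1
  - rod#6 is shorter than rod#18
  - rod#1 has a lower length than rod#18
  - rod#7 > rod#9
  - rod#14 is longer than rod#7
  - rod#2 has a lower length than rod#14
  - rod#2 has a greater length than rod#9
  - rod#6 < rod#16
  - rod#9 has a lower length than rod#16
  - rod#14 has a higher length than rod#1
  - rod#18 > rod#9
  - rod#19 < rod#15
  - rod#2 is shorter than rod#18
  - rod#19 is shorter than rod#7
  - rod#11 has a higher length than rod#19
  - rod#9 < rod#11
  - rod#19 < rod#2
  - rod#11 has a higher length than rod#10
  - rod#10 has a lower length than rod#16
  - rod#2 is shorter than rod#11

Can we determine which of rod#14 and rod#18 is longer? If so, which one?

undetermined

Following every chain through rod#14: below rod#14 we get rod#9, rod#19, rod#1, rod#2, rod#7.
rod#18 is not reached, and no chain runs the other way from rod#18 to rod#14.
So the given relations leave the order of rod#14 and rod#18 undetermined.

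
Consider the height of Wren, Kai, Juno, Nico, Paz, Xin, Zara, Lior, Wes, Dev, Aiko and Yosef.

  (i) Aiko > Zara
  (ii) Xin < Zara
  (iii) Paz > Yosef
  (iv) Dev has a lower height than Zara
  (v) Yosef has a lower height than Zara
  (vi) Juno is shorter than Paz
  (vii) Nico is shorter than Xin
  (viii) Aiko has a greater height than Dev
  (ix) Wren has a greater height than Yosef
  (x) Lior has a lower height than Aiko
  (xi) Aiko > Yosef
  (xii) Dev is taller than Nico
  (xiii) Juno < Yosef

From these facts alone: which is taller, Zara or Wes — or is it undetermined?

undetermined

Following every chain through Wes: nothing is chained to Wes.
Zara is not reached, and no chain runs the other way from Zara to Wes.
So the given relations leave the order of Wes and Zara undetermined.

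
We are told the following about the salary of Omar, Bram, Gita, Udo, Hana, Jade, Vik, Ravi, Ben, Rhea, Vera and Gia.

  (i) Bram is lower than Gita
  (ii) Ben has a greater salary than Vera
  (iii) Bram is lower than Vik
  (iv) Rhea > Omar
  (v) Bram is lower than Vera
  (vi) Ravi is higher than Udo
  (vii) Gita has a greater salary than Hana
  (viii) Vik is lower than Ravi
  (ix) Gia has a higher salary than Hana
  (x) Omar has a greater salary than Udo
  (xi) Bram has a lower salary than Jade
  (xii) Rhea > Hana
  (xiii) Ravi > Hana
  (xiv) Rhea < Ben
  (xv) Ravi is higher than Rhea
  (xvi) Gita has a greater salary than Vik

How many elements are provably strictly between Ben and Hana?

1

Chaining upward from Hana reaches: Gita, Gia, Rhea, Ravi.
Chaining downward from Ben reaches: Udo, Bram, Vera, Omar, Rhea.
Strictly between Hana and Ben are those in both lists: Rhea — 1 element.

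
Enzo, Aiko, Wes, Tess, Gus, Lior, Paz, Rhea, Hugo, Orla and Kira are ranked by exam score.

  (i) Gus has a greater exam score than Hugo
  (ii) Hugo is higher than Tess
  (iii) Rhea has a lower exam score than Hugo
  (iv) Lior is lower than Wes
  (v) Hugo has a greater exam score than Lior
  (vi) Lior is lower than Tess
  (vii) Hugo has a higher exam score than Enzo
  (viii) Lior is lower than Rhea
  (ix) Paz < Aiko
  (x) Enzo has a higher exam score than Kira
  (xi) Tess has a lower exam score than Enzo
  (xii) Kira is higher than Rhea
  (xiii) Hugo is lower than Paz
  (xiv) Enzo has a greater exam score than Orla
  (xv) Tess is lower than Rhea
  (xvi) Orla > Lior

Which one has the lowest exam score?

Chaining upward from Lior: directly above it, Tess, Rhea, Orla, Hugo, Wes; then Kira, Enzo, Paz, Gus; then Aiko.
That covers every other element, and nothing is given below Lior, so Lior is the lowest exam score.

Lior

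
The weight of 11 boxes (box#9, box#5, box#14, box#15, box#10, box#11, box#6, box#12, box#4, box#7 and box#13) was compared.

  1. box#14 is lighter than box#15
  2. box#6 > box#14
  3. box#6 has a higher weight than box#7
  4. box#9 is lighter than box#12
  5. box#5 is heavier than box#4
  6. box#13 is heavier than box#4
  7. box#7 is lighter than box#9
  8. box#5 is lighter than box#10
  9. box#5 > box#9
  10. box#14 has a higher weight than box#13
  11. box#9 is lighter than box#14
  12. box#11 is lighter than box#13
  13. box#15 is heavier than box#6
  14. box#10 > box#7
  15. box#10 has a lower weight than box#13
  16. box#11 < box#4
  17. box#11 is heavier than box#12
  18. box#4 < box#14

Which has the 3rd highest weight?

The consecutive relations fix a unique order: box#7 < box#9 < box#12 < box#11 < box#4 < box#5 < box#10 < box#13 < box#14 < box#6 < box#15.
Counting 3 from the largest end gives box#14.

box#14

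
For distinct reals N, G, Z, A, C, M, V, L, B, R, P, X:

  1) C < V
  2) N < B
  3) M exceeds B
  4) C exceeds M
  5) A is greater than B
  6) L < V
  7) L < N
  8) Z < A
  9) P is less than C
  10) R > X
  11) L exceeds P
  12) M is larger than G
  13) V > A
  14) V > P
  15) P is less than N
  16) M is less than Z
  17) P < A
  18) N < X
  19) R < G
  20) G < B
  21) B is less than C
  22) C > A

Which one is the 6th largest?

Chaining the given pairs: P < L < N < X < R < G < B < M < Z < A < C < V.
The 6th largest is B.

B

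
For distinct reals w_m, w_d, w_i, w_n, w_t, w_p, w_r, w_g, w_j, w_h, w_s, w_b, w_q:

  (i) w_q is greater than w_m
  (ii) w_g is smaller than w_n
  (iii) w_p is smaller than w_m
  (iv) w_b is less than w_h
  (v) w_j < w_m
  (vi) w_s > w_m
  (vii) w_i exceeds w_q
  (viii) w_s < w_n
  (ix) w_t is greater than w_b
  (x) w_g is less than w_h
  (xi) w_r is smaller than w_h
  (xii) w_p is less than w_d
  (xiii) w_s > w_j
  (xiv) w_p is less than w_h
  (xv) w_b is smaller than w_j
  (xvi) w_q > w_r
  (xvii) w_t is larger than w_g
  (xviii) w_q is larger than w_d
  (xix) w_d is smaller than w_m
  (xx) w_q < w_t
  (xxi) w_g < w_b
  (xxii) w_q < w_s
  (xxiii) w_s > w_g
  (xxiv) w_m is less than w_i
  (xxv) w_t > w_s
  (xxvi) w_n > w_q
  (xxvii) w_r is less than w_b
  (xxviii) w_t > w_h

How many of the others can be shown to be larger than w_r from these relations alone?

The elements the relations force above w_r are w_b, w_j, w_m, w_h, w_q, w_s, w_t, w_i, w_n — no chain reaches any other.
That is 9.

9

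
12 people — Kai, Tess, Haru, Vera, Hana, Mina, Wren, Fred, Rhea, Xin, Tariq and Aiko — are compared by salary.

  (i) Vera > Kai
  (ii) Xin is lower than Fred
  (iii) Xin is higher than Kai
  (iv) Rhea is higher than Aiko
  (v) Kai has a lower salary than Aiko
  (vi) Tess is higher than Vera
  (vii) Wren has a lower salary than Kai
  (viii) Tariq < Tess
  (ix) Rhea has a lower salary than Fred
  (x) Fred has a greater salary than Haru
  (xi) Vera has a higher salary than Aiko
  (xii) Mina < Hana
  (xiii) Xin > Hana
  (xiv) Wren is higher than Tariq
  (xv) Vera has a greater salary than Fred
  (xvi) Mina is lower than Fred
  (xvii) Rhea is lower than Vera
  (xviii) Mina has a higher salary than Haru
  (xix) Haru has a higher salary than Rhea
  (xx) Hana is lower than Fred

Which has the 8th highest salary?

Rhea

The consecutive relations fix a unique order: Tariq < Wren < Kai < Aiko < Rhea < Haru < Mina < Hana < Xin < Fred < Vera < Tess.
Counting 8 from the largest end gives Rhea.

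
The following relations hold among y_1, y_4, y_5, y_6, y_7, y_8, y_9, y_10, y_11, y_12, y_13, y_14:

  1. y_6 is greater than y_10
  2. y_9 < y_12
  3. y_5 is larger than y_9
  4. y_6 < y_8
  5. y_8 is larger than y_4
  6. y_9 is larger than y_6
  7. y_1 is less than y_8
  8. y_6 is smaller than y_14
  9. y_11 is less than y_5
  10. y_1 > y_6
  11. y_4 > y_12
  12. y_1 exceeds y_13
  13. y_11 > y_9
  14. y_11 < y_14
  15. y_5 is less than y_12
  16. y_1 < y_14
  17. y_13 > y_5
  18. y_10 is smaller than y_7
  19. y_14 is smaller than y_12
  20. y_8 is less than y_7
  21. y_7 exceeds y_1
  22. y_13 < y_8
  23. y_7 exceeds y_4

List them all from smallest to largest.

y_10 < y_6 < y_9 < y_11 < y_5 < y_13 < y_1 < y_14 < y_12 < y_4 < y_8 < y_7

Each adjacent pair is fixed by a given relation: y_10 < y_6; y_6 < y_9; y_9 < y_11; y_11 < y_5; y_5 < y_13; y_13 < y_1; y_1 < y_14; y_14 < y_12; y_12 < y_4; y_4 < y_8; y_8 < y_7. Chaining them end to end gives the full order.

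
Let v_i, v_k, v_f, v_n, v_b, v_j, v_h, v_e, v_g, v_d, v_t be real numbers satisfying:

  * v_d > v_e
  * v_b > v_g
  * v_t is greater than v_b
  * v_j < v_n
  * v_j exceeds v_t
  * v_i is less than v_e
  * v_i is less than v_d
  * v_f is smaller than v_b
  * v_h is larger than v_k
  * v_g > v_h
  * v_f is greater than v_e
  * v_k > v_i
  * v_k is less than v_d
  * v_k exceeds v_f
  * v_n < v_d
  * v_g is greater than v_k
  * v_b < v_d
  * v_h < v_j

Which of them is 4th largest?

Piecing the relations together gives one ordering: v_i < v_e < v_f < v_k < v_h < v_g < v_b < v_t < v_j < v_n < v_d.
Counting 4 from the largest end gives v_t.

v_t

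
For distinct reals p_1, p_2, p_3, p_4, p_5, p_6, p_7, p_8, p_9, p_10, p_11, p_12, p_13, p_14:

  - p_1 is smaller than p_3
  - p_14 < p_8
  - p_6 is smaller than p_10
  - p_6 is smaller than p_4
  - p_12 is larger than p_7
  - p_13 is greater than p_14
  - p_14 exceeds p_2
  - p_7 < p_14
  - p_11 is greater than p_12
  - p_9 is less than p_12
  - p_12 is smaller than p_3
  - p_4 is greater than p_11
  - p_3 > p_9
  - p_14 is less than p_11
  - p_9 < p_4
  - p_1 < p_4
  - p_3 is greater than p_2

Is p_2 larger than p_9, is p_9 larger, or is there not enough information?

Following every chain through p_2: above p_2 we get p_14, p_11, p_4, p_8, p_13, p_3.
p_9 is not reached, and no chain runs the other way from p_9 to p_2.
So the given relations leave the order of p_2 and p_9 undetermined.

undetermined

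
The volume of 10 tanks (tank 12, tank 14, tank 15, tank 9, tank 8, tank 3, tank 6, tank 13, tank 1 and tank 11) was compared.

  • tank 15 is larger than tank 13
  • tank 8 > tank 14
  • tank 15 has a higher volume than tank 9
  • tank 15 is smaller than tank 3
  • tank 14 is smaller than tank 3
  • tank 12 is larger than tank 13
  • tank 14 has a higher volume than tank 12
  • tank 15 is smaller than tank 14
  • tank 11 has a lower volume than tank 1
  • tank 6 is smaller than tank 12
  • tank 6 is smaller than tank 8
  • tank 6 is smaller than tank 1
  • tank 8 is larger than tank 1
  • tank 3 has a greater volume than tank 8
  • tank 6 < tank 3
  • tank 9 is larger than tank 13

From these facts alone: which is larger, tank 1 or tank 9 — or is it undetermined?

undetermined

Following every chain through tank 1: above tank 1 we get tank 8, tank 3; below tank 1 we get tank 11, tank 6.
tank 9 is not reached, and no chain runs the other way from tank 9 to tank 1.
So the given relations leave the order of tank 1 and tank 9 undetermined.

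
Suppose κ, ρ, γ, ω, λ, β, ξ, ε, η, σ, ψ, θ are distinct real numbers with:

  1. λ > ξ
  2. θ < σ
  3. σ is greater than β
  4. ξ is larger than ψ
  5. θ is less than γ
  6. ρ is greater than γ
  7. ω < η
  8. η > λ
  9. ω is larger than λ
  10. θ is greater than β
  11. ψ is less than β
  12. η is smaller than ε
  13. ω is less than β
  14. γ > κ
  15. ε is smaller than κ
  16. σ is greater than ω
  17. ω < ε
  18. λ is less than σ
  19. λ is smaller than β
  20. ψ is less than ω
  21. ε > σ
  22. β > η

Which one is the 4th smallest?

ω

Chaining the given pairs: ψ < ξ < λ < ω < η < β < θ < σ < ε < κ < γ < ρ.
The 4th smallest is ω.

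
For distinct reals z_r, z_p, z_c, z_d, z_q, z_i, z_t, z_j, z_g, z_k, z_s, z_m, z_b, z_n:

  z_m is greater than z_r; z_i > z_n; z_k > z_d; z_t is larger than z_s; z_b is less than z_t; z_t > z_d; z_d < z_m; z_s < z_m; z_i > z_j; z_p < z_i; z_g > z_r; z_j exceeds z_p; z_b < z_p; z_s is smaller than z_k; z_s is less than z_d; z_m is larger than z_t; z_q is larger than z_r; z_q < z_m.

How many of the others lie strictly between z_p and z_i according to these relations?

1

Chaining upward from z_p reaches: z_j.
Chaining downward from z_i reaches: z_n, z_b, z_j.
Strictly between z_p and z_i are those in both lists: z_j — 1 element.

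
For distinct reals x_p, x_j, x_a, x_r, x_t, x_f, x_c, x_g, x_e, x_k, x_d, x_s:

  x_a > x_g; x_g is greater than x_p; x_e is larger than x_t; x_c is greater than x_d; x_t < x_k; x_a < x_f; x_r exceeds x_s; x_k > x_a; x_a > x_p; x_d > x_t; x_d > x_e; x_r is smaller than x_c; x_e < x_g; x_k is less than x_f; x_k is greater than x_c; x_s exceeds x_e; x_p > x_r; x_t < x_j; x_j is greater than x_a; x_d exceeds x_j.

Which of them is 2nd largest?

x_k

The consecutive relations fix a unique order: x_t < x_e < x_s < x_r < x_p < x_g < x_a < x_j < x_d < x_c < x_k < x_f.
Counting 2 from the largest end gives x_k.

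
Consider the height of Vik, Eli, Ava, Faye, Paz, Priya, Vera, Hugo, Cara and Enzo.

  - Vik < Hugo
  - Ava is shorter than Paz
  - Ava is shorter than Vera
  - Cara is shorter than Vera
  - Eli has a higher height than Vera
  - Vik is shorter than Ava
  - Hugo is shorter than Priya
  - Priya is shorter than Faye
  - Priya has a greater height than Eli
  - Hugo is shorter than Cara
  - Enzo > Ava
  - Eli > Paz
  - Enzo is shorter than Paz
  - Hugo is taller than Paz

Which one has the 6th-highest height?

Piecing the relations together gives one ordering: Vik < Ava < Enzo < Paz < Hugo < Cara < Vera < Eli < Priya < Faye.
Counting 6 from the largest end gives Hugo.

Hugo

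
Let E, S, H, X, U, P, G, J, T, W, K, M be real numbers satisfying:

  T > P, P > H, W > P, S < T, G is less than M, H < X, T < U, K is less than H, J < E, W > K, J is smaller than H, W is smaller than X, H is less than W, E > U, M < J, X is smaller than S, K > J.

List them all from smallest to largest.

G < M < J < K < H < P < W < X < S < T < U < E

Nothing is placed below G, so it is least; from there G < M; M < J; J < K; K < H; H < P; P < W; W < X; X < S; S < T; T < U; U < E, each given directly.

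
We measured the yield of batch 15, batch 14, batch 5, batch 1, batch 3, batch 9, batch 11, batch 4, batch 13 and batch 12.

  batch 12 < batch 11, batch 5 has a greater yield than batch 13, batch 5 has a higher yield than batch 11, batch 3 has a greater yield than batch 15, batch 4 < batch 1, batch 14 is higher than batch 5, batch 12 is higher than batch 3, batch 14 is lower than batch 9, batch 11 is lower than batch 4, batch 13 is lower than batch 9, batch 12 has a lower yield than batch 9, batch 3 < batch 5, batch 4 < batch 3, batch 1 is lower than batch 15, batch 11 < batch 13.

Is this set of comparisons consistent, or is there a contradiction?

We have batch 11 < batch 4 stated directly, yet also batch 4 < batch 1 < batch 15 < batch 3 < batch 12 < batch 11 by chaining the others — so batch 4 < batch 11. Contradiction.

inconsistent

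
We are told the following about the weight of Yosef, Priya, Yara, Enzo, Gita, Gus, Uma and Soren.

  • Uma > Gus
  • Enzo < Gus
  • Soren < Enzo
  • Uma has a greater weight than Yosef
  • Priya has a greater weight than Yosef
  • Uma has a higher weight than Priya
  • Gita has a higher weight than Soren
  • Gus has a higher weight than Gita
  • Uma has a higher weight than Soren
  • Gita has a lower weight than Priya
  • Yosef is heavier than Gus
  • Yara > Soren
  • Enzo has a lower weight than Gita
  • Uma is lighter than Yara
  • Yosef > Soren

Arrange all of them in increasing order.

Soren < Enzo < Gita < Gus < Yosef < Priya < Uma < Yara

The consecutive links are each given: Soren < Enzo; Enzo < Gita; Gita < Gus; Gus < Yosef; Yosef < Priya; Priya < Uma; Uma < Yara.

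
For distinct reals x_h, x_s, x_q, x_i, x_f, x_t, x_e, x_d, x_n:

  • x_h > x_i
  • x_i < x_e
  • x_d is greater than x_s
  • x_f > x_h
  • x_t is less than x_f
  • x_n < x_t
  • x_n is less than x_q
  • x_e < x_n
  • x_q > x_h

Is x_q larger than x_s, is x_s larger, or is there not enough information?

undetermined

Following every chain through x_s: above x_s we get x_d.
x_q is not reached, and no chain runs the other way from x_q to x_s.
So the given relations leave the order of x_s and x_q undetermined.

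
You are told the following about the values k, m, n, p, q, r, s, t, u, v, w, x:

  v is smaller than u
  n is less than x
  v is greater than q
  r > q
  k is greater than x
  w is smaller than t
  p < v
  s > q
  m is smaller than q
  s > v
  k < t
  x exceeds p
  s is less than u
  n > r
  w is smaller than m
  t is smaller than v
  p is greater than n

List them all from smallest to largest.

The consecutive links are each given: w < m; m < q; q < r; r < n; n < p; p < x; x < k; k < t; t < v; v < s; s < u.

w < m < q < r < n < p < x < k < t < v < s < u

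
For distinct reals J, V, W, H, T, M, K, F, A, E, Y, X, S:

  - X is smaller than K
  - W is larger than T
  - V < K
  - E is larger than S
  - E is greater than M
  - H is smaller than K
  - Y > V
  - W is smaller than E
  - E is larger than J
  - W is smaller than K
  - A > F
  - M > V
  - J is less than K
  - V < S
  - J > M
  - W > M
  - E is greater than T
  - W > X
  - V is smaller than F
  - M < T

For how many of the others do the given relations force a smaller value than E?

7

From E the given relations immediately reach M, T, J, W, S.
From those, X, V — 7 in total.
Nothing else is reachable below E; 7 in all.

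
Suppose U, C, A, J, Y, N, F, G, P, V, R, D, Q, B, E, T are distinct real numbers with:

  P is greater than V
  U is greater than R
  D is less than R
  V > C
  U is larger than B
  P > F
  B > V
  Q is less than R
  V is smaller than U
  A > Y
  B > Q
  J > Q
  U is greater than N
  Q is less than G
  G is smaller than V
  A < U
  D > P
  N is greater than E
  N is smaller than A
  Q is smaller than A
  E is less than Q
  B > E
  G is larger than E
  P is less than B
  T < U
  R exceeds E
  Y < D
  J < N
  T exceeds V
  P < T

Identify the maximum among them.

U

E is not greatest since E < G; C is not greatest since C < V; Y is not greatest since Y < A; F is not greatest since F < P; Q is not greatest since Q < G; G is not greatest since G < V; V is not greatest since V < U; J is not greatest since J < N; P is not greatest since P < D; N is not greatest since N < A; T is not greatest since T < U; A is not greatest since A < U; D is not greatest since D < R; R is not greatest since R < U; B is not greatest since B < U.
Only U has nothing above it, so U is the maximum.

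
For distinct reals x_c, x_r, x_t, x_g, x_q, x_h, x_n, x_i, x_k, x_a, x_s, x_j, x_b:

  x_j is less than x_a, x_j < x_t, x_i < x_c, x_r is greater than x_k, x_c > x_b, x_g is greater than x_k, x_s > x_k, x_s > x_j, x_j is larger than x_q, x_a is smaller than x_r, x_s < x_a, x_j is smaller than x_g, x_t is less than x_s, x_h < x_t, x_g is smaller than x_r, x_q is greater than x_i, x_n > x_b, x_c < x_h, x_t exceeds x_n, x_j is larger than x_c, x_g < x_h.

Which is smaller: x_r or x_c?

x_c < x_j < x_g < x_h < x_t < x_s < x_a < x_r, by transitivity through x_j, x_g, x_h, x_t, x_s, x_a.
So x_c < x_r; x_c is the smaller of the two.

x_c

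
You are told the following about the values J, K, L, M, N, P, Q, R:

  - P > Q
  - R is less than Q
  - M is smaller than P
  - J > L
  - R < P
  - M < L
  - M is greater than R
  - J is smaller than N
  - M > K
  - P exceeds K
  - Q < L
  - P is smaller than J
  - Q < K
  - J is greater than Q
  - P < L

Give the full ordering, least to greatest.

R < Q < K < M < P < L < J < N

Nothing is placed below R, so it is least; from there R < Q; Q < K; K < M; M < P; P < L; L < J; J < N, each given directly.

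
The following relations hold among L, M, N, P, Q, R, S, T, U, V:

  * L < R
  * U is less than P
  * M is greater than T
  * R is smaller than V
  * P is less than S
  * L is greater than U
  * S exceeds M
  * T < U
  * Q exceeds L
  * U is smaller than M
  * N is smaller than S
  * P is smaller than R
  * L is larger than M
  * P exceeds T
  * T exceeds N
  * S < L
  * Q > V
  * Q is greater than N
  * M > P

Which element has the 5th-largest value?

S

Chaining the given pairs: N < T < U < P < M < S < L < R < V < Q.
Counting 5 from the largest end gives S.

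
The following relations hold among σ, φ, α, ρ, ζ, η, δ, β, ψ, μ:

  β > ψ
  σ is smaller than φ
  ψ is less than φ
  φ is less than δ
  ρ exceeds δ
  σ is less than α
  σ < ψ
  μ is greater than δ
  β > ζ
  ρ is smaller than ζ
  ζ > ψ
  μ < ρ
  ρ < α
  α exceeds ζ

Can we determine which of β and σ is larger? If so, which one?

σ < ψ and ψ < φ give σ < φ.
With φ < δ: σ < ψ < φ < δ.
Then δ < ρ extends the chain to ρ.
Then ρ < ζ extends the chain to ζ.
With ζ < β: σ < ψ < φ < δ < ρ < ζ < β.
So β is larger.

β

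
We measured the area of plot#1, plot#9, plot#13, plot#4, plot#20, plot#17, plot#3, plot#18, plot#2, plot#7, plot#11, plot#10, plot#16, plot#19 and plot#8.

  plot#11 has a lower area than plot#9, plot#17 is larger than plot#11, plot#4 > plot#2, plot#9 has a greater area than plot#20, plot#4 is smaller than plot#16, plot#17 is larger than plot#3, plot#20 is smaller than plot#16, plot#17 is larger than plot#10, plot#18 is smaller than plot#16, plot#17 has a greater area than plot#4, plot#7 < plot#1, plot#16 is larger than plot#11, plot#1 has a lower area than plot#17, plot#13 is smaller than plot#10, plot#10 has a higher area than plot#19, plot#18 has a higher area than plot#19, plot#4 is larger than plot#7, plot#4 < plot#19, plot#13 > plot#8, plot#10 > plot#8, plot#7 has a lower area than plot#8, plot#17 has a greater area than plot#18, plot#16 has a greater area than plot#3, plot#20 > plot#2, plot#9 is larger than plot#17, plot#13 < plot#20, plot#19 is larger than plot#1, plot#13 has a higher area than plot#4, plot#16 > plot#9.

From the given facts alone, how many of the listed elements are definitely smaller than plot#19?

4

From plot#19 the given relations immediately reach plot#1, plot#4.
From those, plot#7, plot#2 — 4 in total.
Nothing else is reachable below plot#19; 4 in all.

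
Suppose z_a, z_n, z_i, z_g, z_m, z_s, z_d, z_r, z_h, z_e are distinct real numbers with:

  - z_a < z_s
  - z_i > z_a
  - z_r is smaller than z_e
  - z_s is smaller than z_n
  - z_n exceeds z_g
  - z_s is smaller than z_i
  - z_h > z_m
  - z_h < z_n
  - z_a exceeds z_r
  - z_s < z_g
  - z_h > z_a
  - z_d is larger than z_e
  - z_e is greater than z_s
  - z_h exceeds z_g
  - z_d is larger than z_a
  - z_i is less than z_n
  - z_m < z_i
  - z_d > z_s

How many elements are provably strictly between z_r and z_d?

3

The relations place z_r below z_d. An element lies strictly between them when it is forced above z_r and also forced below z_d.
Above z_r: {z_a, z_s, z_e, z_g, z_h, z_i, z_n}. Below z_d: {z_a, z_s, z_e}.
Intersection: {z_a, z_s, z_e} — 3.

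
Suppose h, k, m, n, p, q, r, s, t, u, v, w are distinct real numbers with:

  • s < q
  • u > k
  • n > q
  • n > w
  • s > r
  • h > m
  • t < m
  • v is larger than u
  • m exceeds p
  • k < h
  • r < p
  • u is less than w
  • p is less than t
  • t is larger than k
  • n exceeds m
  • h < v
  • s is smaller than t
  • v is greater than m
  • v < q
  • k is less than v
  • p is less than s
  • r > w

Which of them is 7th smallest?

Chaining the given pairs: k < u < w < r < p < s < t < m < h < v < q < n.
The 7th smallest is t.

t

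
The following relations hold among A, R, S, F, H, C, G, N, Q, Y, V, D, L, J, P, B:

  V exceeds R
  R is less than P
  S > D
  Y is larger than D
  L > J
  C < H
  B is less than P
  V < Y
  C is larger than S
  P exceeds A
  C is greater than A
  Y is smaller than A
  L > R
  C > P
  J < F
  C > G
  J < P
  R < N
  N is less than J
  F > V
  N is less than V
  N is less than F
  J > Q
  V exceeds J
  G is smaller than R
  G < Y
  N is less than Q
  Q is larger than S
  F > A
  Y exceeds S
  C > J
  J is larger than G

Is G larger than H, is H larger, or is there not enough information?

H

G < R and R < N give G < N.
With N < Q: G < R < N < Q.
Then Q < J extends the chain to J.
With J < V: G < R < N < Q < J < V.
With V < Y: G < R < N < Q < J < V < Y.
With Y < A: G < R < N < Q < J < V < Y < A.
With A < P: G < R < N < Q < J < V < Y < A < P.
With P < C: G < R < N < Q < J < V < Y < A < P < C.
With C < H: G < R < N < Q < J < V < Y < A < P < C < H.
So H is larger.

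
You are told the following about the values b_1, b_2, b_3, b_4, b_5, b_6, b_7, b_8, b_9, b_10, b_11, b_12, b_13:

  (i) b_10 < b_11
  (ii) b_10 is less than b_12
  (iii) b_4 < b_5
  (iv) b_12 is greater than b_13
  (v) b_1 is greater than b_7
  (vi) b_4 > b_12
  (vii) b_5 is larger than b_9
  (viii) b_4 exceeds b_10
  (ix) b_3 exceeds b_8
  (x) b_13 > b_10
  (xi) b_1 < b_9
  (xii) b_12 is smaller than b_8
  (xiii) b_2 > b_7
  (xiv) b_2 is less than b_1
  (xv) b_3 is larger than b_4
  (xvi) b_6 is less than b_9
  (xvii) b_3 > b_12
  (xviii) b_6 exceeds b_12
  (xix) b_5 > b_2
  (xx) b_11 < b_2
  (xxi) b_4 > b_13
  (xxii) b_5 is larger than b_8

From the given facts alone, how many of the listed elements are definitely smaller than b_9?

Directly below b_9: b_6, b_1.
One step further: b_7, b_2, b_12 (5 so far).
One step further: b_10, b_11, b_13 (8 so far).
No other element is forced below b_9 by the given relations, so the count is 8.

8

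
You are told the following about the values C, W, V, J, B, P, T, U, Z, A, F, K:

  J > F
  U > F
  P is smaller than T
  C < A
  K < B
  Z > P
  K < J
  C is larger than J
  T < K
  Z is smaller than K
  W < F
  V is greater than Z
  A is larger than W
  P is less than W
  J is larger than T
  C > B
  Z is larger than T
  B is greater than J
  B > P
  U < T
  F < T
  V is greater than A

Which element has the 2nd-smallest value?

Chaining the given pairs: P < W < F < U < T < Z < K < J < B < C < A < V.
The 2nd smallest is W.

W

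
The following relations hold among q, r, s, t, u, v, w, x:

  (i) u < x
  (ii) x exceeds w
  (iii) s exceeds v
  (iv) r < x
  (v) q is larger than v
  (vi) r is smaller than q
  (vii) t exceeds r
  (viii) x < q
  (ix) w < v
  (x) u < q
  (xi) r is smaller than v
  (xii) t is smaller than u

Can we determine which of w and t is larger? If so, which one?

undetermined

Following every chain through t: above t we get u, x, q; below t we get r.
w is not reached, and no chain runs the other way from w to t.
So the given relations leave the order of t and w undetermined.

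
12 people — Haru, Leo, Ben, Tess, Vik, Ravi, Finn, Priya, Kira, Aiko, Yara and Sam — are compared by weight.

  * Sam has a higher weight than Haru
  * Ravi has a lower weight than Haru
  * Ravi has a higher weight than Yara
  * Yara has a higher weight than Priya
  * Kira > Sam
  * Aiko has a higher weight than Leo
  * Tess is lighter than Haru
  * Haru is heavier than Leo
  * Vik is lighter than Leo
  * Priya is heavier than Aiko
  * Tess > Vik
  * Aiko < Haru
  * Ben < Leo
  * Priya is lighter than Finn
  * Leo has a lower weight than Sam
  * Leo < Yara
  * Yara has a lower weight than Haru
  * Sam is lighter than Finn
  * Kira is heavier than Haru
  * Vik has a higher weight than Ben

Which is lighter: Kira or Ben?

Ben

Following the relations from Ben: Ben < Vik < Leo < Aiko < Priya < Yara < Ravi < Haru < Sam < Kira.
So Ben < Kira; Ben is the lighter of the two.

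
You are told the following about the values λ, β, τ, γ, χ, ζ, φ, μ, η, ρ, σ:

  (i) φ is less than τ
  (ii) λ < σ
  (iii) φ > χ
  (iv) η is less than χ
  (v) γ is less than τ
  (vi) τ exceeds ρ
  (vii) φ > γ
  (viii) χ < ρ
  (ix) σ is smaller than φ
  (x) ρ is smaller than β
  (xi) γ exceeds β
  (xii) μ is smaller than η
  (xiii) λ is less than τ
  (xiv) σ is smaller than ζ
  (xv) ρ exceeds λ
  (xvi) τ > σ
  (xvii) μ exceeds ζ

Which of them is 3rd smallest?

ζ

The consecutive relations fix a unique order: λ < σ < ζ < μ < η < χ < ρ < β < γ < φ < τ.
The 3rd smallest is ζ.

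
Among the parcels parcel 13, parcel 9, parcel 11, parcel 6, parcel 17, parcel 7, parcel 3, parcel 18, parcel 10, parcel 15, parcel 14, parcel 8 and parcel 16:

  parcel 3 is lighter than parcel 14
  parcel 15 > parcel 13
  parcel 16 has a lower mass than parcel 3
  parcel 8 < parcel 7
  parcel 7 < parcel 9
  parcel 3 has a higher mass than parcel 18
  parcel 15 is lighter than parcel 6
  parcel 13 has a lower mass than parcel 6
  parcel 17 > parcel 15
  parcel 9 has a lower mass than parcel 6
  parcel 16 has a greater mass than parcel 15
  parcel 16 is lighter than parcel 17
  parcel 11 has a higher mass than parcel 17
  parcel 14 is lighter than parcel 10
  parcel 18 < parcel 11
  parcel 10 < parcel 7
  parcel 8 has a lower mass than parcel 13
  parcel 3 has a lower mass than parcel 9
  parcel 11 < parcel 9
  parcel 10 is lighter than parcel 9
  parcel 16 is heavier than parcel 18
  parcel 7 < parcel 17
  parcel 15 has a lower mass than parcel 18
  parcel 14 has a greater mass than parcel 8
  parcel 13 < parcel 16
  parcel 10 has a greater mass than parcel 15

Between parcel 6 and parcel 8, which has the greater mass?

parcel 6

Chaining the given relations: parcel 8 < parcel 13 < parcel 15 < parcel 18 < parcel 16 < parcel 3 < parcel 14 < parcel 10 < parcel 7 < parcel 17 < parcel 11 < parcel 9 < parcel 6.
So parcel 8 < parcel 6; parcel 6 is the heavier of the two.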